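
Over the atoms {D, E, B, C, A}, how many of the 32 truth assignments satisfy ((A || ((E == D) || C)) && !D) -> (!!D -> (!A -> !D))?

32

Initial set: {(((A || ((E == D) || C)) && !D) -> (!!D -> (!A -> !D)))}.
(((A || ((E == D) || C)) && !D) -> (!!D -> (!A -> !D))): β-rule — branch into !((A || ((E == D) || C)) && !D)  //  (!!D -> (!A -> !D)).
  branch 1 (add !((A || ((E == D) || C)) && !D)):
    !((A || ((E == D) || C)) && !D): β-rule — branch into !(A || ((E == D) || C))  //  !!D.
      branch 1.1 (add !(A || ((E == D) || C))):
        !(A || ((E == D) || C)): α-rule — add !A, !((E == D) || C).
        !((E == D) || C): α-rule — add !(E == D), !C.
        !(E == D): β-rule — branch into E, !D  //  !E, D.
          branch 1.1.1 (add E, !D):
            ○ open, literals {A=F, C=F, D=F, E=T}.
          branch 1.1.2 (add !E, D):
            ○ open, literals {A=F, C=F, D=T, E=F}.
      branch 1.2 (add !!D):
        ○ open, literals {D=T}.
  branch 2 (add (!!D -> (!A -> !D))):
    (!!D -> (!A -> !D)): β-rule — branch into !!!D  //  (!A -> !D).
      branch 2.1 (add !!!D):
        !!!D: drop double negation, giving !D.
        ○ open, literals {D=F}.
      branch 2.2 (add (!A -> !D)):
        (!A -> !D): β-rule — branch into !!A  //  !D.
          branch 2.2.1 (add !!A):
            ○ open, literals {A=T}.
          branch 2.2.2 (add !D):
            ○ open, literals {D=F}.
0 branches closed, 6 open.
Each open branch fixes some atoms; the unmentioned ones are free. Counting distinct full assignments: branch {A=F, C=F, D=F, E=T} (B) contributes 2 new; branch {A=F, C=F, D=T, E=F} (B) contributes 2 new; branch {D=T} (E, B, C, A) contributes 14 new; branch {D=F} (E, B, C, A) contributes 14 new; branch {A=T} (D, E, B, C) contributes 0 new; branch {D=F} (E, B, C, A) contributes 0 new. Total: 32.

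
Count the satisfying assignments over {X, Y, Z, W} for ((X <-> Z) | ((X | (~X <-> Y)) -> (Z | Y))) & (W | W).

Initial set: {(((X <-> Z) | ((X | (~X <-> Y)) -> (Z | Y))) & (W | W))}.
(((X <-> Z) | ((X | (~X <-> Y)) -> (Z | Y))) & (W | W)): α-rule — add ((X <-> Z) | ((X | (~X <-> Y)) -> (Z | Y))), (W | W).
((X <-> Z) | ((X | (~X <-> Y)) -> (Z | Y))): β-rule — branch into (X <-> Z)  //  ((X | (~X <-> Y)) -> (Z | Y)).
  branch 1 (add (X <-> Z)):
    (W | W): β-rule — branch into W  //  W.
      branch 1.1 (add W):
        (X <-> Z): β-rule — branch into X, Z  //  ~X, ~Z.
          branch 1.1.1 (add X, Z):
            ○ open, literals {W=T, X=T, Z=T}.
          branch 1.1.2 (add ~X, ~Z):
            ○ open, literals {W=T, X=F, Z=F}.
      branch 1.2 (add W):
        (X <-> Z): β-rule — branch into X, Z  //  ~X, ~Z.
          branch 1.2.1 (add X, Z):
            ○ open, literals {W=T, X=T, Z=T}.
          branch 1.2.2 (add ~X, ~Z):
            ○ open, literals {W=T, X=F, Z=F}.
  branch 2 (add ((X | (~X <-> Y)) -> (Z | Y))):
    (W | W): β-rule — branch into W  //  W.
      branch 2.1 (add W):
        ((X | (~X <-> Y)) -> (Z | Y)): β-rule — branch into ~(X | (~X <-> Y))  //  (Z | Y).
          branch 2.1.1 (add ~(X | (~X <-> Y))):
            ~(X | (~X <-> Y)): α-rule — add ~X, ~(~X <-> Y).
            ~(~X <-> Y): β-rule — branch into ~X, ~Y  //  ~~X, Y.
              branch 2.1.1.1 (add ~X, ~Y):
                ○ open, literals {W=T, X=F, Y=F}.
              branch 2.1.1.2 (add ~~X, Y):
                × closes — contains both X and ~X.
          branch 2.1.2 (add (Z | Y)):
            (Z | Y): β-rule — branch into Z  //  Y.
              branch 2.1.2.1 (add Z):
                ○ open, literals {W=T, Z=T}.
              branch 2.1.2.2 (add Y):
                ○ open, literals {W=T, Y=T}.
      branch 2.2 (add W):
        ((X | (~X <-> Y)) -> (Z | Y)): β-rule — branch into ~(X | (~X <-> Y))  //  (Z | Y).
          branch 2.2.1 (add ~(X | (~X <-> Y))):
            ~(X | (~X <-> Y)): α-rule — add ~X, ~(~X <-> Y).
            ~(~X <-> Y): β-rule — branch into ~X, ~Y  //  ~~X, Y.
              branch 2.2.1.1 (add ~X, ~Y):
                ○ open, literals {W=T, X=F, Y=F}.
              branch 2.2.1.2 (add ~~X, Y):
                × closes — contains both X and ~X.
          branch 2.2.2 (add (Z | Y)):
            (Z | Y): β-rule — branch into Z  //  Y.
              branch 2.2.2.1 (add Z):
                ○ open, literals {W=T, Z=T}.
              branch 2.2.2.2 (add Y):
                ○ open, literals {W=T, Y=T}.
2 branches closed, 10 open.
Each open branch fixes some atoms; the unmentioned ones are free. Counting distinct full assignments: branch {W=T, X=T, Z=T} (Y) contributes 2 new; branch {W=T, X=F, Z=F} (Y) contributes 2 new; branch {W=T, X=T, Z=T} (Y) contributes 0 new; branch {W=T, X=F, Z=F} (Y) contributes 0 new; branch {W=T, X=F, Y=F} (Z) contributes 1 new; branch {W=T, Z=T} (X, Y) contributes 1 new; branch {W=T, Y=T} (X, Z) contributes 1 new; branch {W=T, X=F, Y=F} (Z) contributes 0 new; branch {W=T, Z=T} (X, Y) contributes 0 new; branch {W=T, Y=T} (X, Z) contributes 0 new. Total: 7.

7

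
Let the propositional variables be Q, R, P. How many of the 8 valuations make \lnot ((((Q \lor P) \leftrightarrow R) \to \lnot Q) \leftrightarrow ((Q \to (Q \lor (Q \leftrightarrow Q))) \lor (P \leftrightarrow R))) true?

Initial set: {T \lnot ((((Q \lor P) \leftrightarrow R) \to \lnot Q) \leftrightarrow ((Q \to (Q \lor (Q \leftrightarrow Q))) \lor (P \leftrightarrow R)))}.
T \lnot ((((Q \lor P) \leftrightarrow R) \to \lnot Q) \leftrightarrow ((Q \to (Q \lor (Q \leftrightarrow Q))) \lor (P \leftrightarrow R))): β-rule — branch into T (((Q \lor P) \leftrightarrow R) \to \lnot Q), F ((Q \to (Q \lor (Q \leftrightarrow Q))) \lor (P \leftrightarrow R))  //  F (((Q \lor P) \leftrightarrow R) \to \lnot Q), T ((Q \to (Q \lor (Q \leftrightarrow Q))) \lor (P \leftrightarrow R)).
  branch 1 (add T (((Q \lor P) \leftrightarrow R) \to \lnot Q), F ((Q \to (Q \lor (Q \leftrightarrow Q))) \lor (P \leftrightarrow R))):
    F ((Q \to (Q \lor (Q \leftrightarrow Q))) \lor (P \leftrightarrow R)): α-rule — add F (Q \to (Q \lor (Q \leftrightarrow Q))), F (P \leftrightarrow R).
    F (Q \to (Q \lor (Q \leftrightarrow Q))): α-rule — add T Q, F (Q \lor (Q \leftrightarrow Q)).
    F (Q \lor (Q \leftrightarrow Q)): α-rule — add F Q, F (Q \leftrightarrow Q).
    × closes — contains both Q and \lnot Q.
  branch 2 (add F (((Q \lor P) \leftrightarrow R) \to \lnot Q), T ((Q \to (Q \lor (Q \leftrightarrow Q))) \lor (P \leftrightarrow R))):
    F (((Q \lor P) \leftrightarrow R) \to \lnot Q): α-rule — add T ((Q \lor P) \leftrightarrow R), F \lnot Q.
    T ((Q \to (Q \lor (Q \leftrightarrow Q))) \lor (P \leftrightarrow R)): β-rule — branch into T (Q \to (Q \lor (Q \leftrightarrow Q)))  //  T (P \leftrightarrow R).
      branch 2.1 (add T (Q \to (Q \lor (Q \leftrightarrow Q)))):
        T ((Q \lor P) \leftrightarrow R): β-rule — branch into T (Q \lor P), T R  //  F (Q \lor P), F R.
          branch 2.1.1 (add T (Q \lor P), T R):
            T (Q \to (Q \lor (Q \leftrightarrow Q))): β-rule — branch into F Q  //  T (Q \lor (Q \leftrightarrow Q)).
              branch 2.1.1.1 (add F Q):
                × closes — contains both Q and \lnot Q.
              branch 2.1.1.2 (add T (Q \lor (Q \leftrightarrow Q))):
                T (Q \lor P): β-rule — branch into T Q  //  T P.
                  branch 2.1.1.2.1 (add T Q):
                    T (Q \lor (Q \leftrightarrow Q)): β-rule — branch into T Q  //  T (Q \leftrightarrow Q).
                      branch 2.1.1.2.1.1 (add T Q):
                        ○ open, literals {Q=T, R=T}.
                      branch 2.1.1.2.1.2 (add T (Q \leftrightarrow Q)):
                        T (Q \leftrightarrow Q): β-rule — branch into T Q, T Q  //  F Q, F Q.
                          branch 2.1.1.2.1.2.1 (add T Q, T Q):
                            ○ open, literals {Q=T, R=T}.
                          branch 2.1.1.2.1.2.2 (add F Q, F Q):
                            × closes — contains both Q and \lnot Q.
                  branch 2.1.1.2.2 (add T P):
                    T (Q \lor (Q \leftrightarrow Q)): β-rule — branch into T Q  //  T (Q \leftrightarrow Q).
                      branch 2.1.1.2.2.1 (add T Q):
                        ○ open, literals {P=T, Q=T, R=T}.
                      branch 2.1.1.2.2.2 (add T (Q \leftrightarrow Q)):
                        T (Q \leftrightarrow Q): β-rule — branch into T Q, T Q  //  F Q, F Q.
                          branch 2.1.1.2.2.2.1 (add T Q, T Q):
                            ○ open, literals {P=T, Q=T, R=T}.
                          branch 2.1.1.2.2.2.2 (add F Q, F Q):
                            × closes — contains both Q and \lnot Q.
          branch 2.1.2 (add F (Q \lor P), F R):
            F (Q \lor P): α-rule — add F Q, F P.
            × closes — contains both Q and \lnot Q.
      branch 2.2 (add T (P \leftrightarrow R)):
        T ((Q \lor P) \leftrightarrow R): β-rule — branch into T (Q \lor P), T R  //  F (Q \lor P), F R.
          branch 2.2.1 (add T (Q \lor P), T R):
            T (P \leftrightarrow R): β-rule — branch into T P, T R  //  F P, F R.
              branch 2.2.1.1 (add T P, T R):
                T (Q \lor P): β-rule — branch into T Q  //  T P.
                  branch 2.2.1.1.1 (add T Q):
                    ○ open, literals {P=T, Q=T, R=T}.
                  branch 2.2.1.1.2 (add T P):
                    ○ open, literals {P=T, Q=T, R=T}.
              branch 2.2.1.2 (add F P, F R):
                × closes — contains both R and \lnot R.
          branch 2.2.2 (add F (Q \lor P), F R):
            F (Q \lor P): α-rule — add F Q, F P.
            × closes — contains both Q and \lnot Q.
7 branches closed, 6 open.
Each open branch fixes some atoms; the unmentioned ones are free. Counting distinct full assignments: branch {Q=T, R=T} (P) contributes 2 new; branch {Q=T, R=T} (P) contributes 0 new; branch {P=T, Q=T, R=T} (none free) contributes 0 new; branch {P=T, Q=T, R=T} (none free) contributes 0 new; branch {P=T, Q=T, R=T} (none free) contributes 0 new; branch {P=T, Q=T, R=T} (none free) contributes 0 new. Total: 2.

2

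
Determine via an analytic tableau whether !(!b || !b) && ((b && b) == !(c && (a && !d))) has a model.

Satisfiable

Initial set: {(!(!b || !b) && ((b && b) == !(c && (a && !d))))}.
(!(!b || !b) && ((b && b) == !(c && (a && !d)))): α-rule — add !(!b || !b), ((b && b) == !(c && (a && !d))).
!(!b || !b): α-rule — add !!b, !!b.
((b && b) == !(c && (a && !d))): β-rule — branch into (b && b), !(c && (a && !d))  //  !(b && b), !!(c && (a && !d)).
  branch 1 (add (b && b), !(c && (a && !d))):
    (b && b): α-rule — add b, b.
    !(c && (a && !d)): β-rule — branch into !c  //  !(a && !d).
      branch 1.1 (add !c):
        ○ open, literals {b=T, c=F}.
      branch 1.2 (add !(a && !d)):
        !(a && !d): β-rule — branch into !a  //  !!d.
          branch 1.2.1 (add !a):
            ○ open, literals {a=F, b=T}.
          branch 1.2.2 (add !!d):
            ○ open, literals {b=T, d=T}.
  branch 2 (add !(b && b), !!(c && (a && !d))):
    !!(c && (a && !d)): α-rule — add c, (a && !d).
    (a && !d): α-rule — add a, !d.
    !(b && b): β-rule — branch into !b  //  !b.
      branch 2.1 (add !b):
        × closes — contains both b and !b.
      branch 2.2 (add !b):
        × closes — contains both b and !b.
2 branches closed, 3 open.
An open branch gives a satisfying assignment: b=T, c=F.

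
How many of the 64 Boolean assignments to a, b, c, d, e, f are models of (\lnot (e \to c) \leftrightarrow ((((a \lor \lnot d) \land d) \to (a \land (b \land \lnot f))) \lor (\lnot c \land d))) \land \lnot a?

8

Initial set: {((\lnot (e \to c) \leftrightarrow ((((a \lor \lnot d) \land d) \to (a \land (b \land \lnot f))) \lor (\lnot c \land d))) \land \lnot a)}.
((\lnot (e \to c) \leftrightarrow ((((a \lor \lnot d) \land d) \to (a \land (b \land \lnot f))) \lor (\lnot c \land d))) \land \lnot a): α-rule — add (\lnot (e \to c) \leftrightarrow ((((a \lor \lnot d) \land d) \to (a \land (b \land \lnot f))) \lor (\lnot c \land d))), \lnot a.
(\lnot (e \to c) \leftrightarrow ((((a \lor \lnot d) \land d) \to (a \land (b \land \lnot f))) \lor (\lnot c \land d))): β-rule — branch into \lnot (e \to c), ((((a \lor \lnot d) \land d) \to (a \land (b \land \lnot f))) \lor (\lnot c \land d))  //  \lnot \lnot (e \to c), \lnot ((((a \lor \lnot d) \land d) \to (a \land (b \land \lnot f))) \lor (\lnot c \land d)).
  branch 1 (add \lnot (e \to c), ((((a \lor \lnot d) \land d) \to (a \land (b \land \lnot f))) \lor (\lnot c \land d))):
    \lnot (e \to c): α-rule — add e, \lnot c.
    ((((a \lor \lnot d) \land d) \to (a \land (b \land \lnot f))) \lor (\lnot c \land d)): β-rule — branch into (((a \lor \lnot d) \land d) \to (a \land (b \land \lnot f)))  //  (\lnot c \land d).
      branch 1.1 (add (((a \lor \lnot d) \land d) \to (a \land (b \land \lnot f)))):
        (((a \lor \lnot d) \land d) \to (a \land (b \land \lnot f))): β-rule — branch into \lnot ((a \lor \lnot d) \land d)  //  (a \land (b \land \lnot f)).
          branch 1.1.1 (add \lnot ((a \lor \lnot d) \land d)):
            \lnot ((a \lor \lnot d) \land d): β-rule — branch into \lnot (a \lor \lnot d)  //  \lnot d.
              branch 1.1.1.1 (add \lnot (a \lor \lnot d)):
                \lnot (a \lor \lnot d): α-rule — add \lnot a, \lnot \lnot d.
                ○ open, literals {a=F, c=F, d=T, e=T}.
              branch 1.1.1.2 (add \lnot d):
                ○ open, literals {a=F, c=F, d=F, e=T}.
          branch 1.1.2 (add (a \land (b \land \lnot f))):
            (a \land (b \land \lnot f)): α-rule — add a, (b \land \lnot f).
            × closes — contains both a and \lnot a.
      branch 1.2 (add (\lnot c \land d)):
        (\lnot c \land d): α-rule — add \lnot c, d.
        ○ open, literals {a=F, c=F, d=T, e=T}.
  branch 2 (add \lnot \lnot (e \to c), \lnot ((((a \lor \lnot d) \land d) \to (a \land (b \land \lnot f))) \lor (\lnot c \land d))):
    \lnot ((((a \lor \lnot d) \land d) \to (a \land (b \land \lnot f))) \lor (\lnot c \land d)): α-rule — add \lnot (((a \lor \lnot d) \land d) \to (a \land (b \land \lnot f))), \lnot (\lnot c \land d).
    \lnot (((a \lor \lnot d) \land d) \to (a \land (b \land \lnot f))): α-rule — add ((a \lor \lnot d) \land d), \lnot (a \land (b \land \lnot f)).
    ((a \lor \lnot d) \land d): α-rule — add (a \lor \lnot d), d.
    \lnot \lnot (e \to c): β-rule — branch into \lnot e  //  c.
      branch 2.1 (add \lnot e):
        \lnot (\lnot c \land d): β-rule — branch into \lnot \lnot c  //  \lnot d.
          branch 2.1.1 (add \lnot \lnot c):
            \lnot (a \land (b \land \lnot f)): β-rule — branch into \lnot a  //  \lnot (b \land \lnot f).
              branch 2.1.1.1 (add \lnot a):
                (a \lor \lnot d): β-rule — branch into a  //  \lnot d.
                  branch 2.1.1.1.1 (add a):
                    × closes — contains both a and \lnot a.
                  branch 2.1.1.1.2 (add \lnot d):
                    × closes — contains both d and \lnot d.
              branch 2.1.1.2 (add \lnot (b \land \lnot f)):
                (a \lor \lnot d): β-rule — branch into a  //  \lnot d.
                  branch 2.1.1.2.1 (add a):
                    × closes — contains both a and \lnot a.
                  branch 2.1.1.2.2 (add \lnot d):
                    × closes — contains both d and \lnot d.
          branch 2.1.2 (add \lnot d):
            × closes — contains both d and \lnot d.
      branch 2.2 (add c):
        \lnot (\lnot c \land d): β-rule — branch into \lnot \lnot c  //  \lnot d.
          branch 2.2.1 (add \lnot \lnot c):
            \lnot (a \land (b \land \lnot f)): β-rule — branch into \lnot a  //  \lnot (b \land \lnot f).
              branch 2.2.1.1 (add \lnot a):
                (a \lor \lnot d): β-rule — branch into a  //  \lnot d.
                  branch 2.2.1.1.1 (add a):
                    × closes — contains both a and \lnot a.
                  branch 2.2.1.1.2 (add \lnot d):
                    × closes — contains both d and \lnot d.
              branch 2.2.1.2 (add \lnot (b \land \lnot f)):
                (a \lor \lnot d): β-rule — branch into a  //  \lnot d.
                  branch 2.2.1.2.1 (add a):
                    × closes — contains both a and \lnot a.
                  branch 2.2.1.2.2 (add \lnot d):
                    × closes — contains both d and \lnot d.
          branch 2.2.2 (add \lnot d):
            × closes — contains both d and \lnot d.
11 branches closed, 3 open.
Each open branch fixes some atoms; the unmentioned ones are free. Counting distinct full assignments: branch {a=F, c=F, d=T, e=T} (b, f) contributes 4 new; branch {a=F, c=F, d=F, e=T} (b, f) contributes 4 new; branch {a=F, c=F, d=T, e=T} (b, f) contributes 0 new. Total: 8.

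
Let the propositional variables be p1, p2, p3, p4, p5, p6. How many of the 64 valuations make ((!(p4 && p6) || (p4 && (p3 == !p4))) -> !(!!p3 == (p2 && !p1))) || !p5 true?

Initial set: {(((!(p4 && p6) || (p4 && (p3 == !p4))) -> !(!!p3 == (p2 && !p1))) || !p5)}.
(((!(p4 && p6) || (p4 && (p3 == !p4))) -> !(!!p3 == (p2 && !p1))) || !p5): β-rule — branch into ((!(p4 && p6) || (p4 && (p3 == !p4))) -> !(!!p3 == (p2 && !p1)))  //  !p5.
  branch 1 (add ((!(p4 && p6) || (p4 && (p3 == !p4))) -> !(!!p3 == (p2 && !p1)))):
    ((!(p4 && p6) || (p4 && (p3 == !p4))) -> !(!!p3 == (p2 && !p1))): β-rule — branch into !(!(p4 && p6) || (p4 && (p3 == !p4)))  //  !(!!p3 == (p2 && !p1)).
      branch 1.1 (add !(!(p4 && p6) || (p4 && (p3 == !p4)))):
        !(!(p4 && p6) || (p4 && (p3 == !p4))): α-rule — add !!(p4 && p6), !(p4 && (p3 == !p4)).
        !!(p4 && p6): α-rule — add p4, p6.
        !(p4 && (p3 == !p4)): β-rule — branch into !p4  //  !(p3 == !p4).
          branch 1.1.1 (add !p4):
            × closes — contains both p4 and !p4.
          branch 1.1.2 (add !(p3 == !p4)):
            !(p3 == !p4): β-rule — branch into p3, !!p4  //  !p3, !p4.
              branch 1.1.2.1 (add p3, !!p4):
                ○ open, literals {p3=true, p4=true, p6=true}.
              branch 1.1.2.2 (add !p3, !p4):
                × closes — contains both p4 and !p4.
      branch 1.2 (add !(!!p3 == (p2 && !p1))):
        !(!!p3 == (p2 && !p1)): β-rule — branch into !!p3, !(p2 && !p1)  //  !!!p3, (p2 && !p1).
          branch 1.2.1 (add !!p3, !(p2 && !p1)):
            !!p3: drop double negation, giving p3.
            !(p2 && !p1): β-rule — branch into !p2  //  !!p1.
              branch 1.2.1.1 (add !p2):
                ○ open, literals {p2=false, p3=true}.
              branch 1.2.1.2 (add !!p1):
                ○ open, literals {p1=true, p3=true}.
          branch 1.2.2 (add !!!p3, (p2 && !p1)):
            !!!p3: drop double negation, giving !p3.
            (p2 && !p1): α-rule — add p2, !p1.
            ○ open, literals {p1=false, p2=true, p3=false}.
  branch 2 (add !p5):
    ○ open, literals {p5=false}.
2 branches closed, 5 open.
Each open branch fixes some atoms; the unmentioned ones are free. Counting distinct full assignments: branch {p3=true, p4=true, p6=true} (p1, p2, p5) contributes 8 new; branch {p2=false, p3=true} (p1, p4, p5, p6) contributes 12 new; branch {p1=true, p3=true} (p2, p4, p5, p6) contributes 6 new; branch {p1=false, p2=true, p3=false} (p4, p5, p6) contributes 8 new; branch {p5=false} (p1, p2, p3, p4, p6) contributes 15 new. Total: 49.

49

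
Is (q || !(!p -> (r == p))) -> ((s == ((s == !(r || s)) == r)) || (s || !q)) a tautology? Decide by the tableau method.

Assume the negation and expand:
Initial set: {!((q || !(!p -> (r == p))) -> ((s == ((s == !(r || s)) == r)) || (s || !q)))}.
!((q || !(!p -> (r == p))) -> ((s == ((s == !(r || s)) == r)) || (s || !q))): α-rule — add (q || !(!p -> (r == p))), !((s == ((s == !(r || s)) == r)) || (s || !q)).
!((s == ((s == !(r || s)) == r)) || (s || !q)): α-rule — add !(s == ((s == !(r || s)) == r)), !(s || !q).
!(s || !q): α-rule — add !s, !!q.
(q || !(!p -> (r == p))): β-rule — branch into q  //  !(!p -> (r == p)).
  branch 1 (add q):
    !(s == ((s == !(r || s)) == r)): β-rule — branch into s, !((s == !(r || s)) == r)  //  !s, ((s == !(r || s)) == r).
      branch 1.1 (add s, !((s == !(r || s)) == r)):
        × closes — contains both s and !s.
      branch 1.2 (add !s, ((s == !(r || s)) == r)):
        ((s == !(r || s)) == r): β-rule — branch into (s == !(r || s)), r  //  !(s == !(r || s)), !r.
          branch 1.2.1 (add (s == !(r || s)), r):
            (s == !(r || s)): β-rule — branch into s, !(r || s)  //  !s, !!(r || s).
              branch 1.2.1.1 (add s, !(r || s)):
                × closes — contains both s and !s.
              branch 1.2.1.2 (add !s, !!(r || s)):
                !!(r || s): β-rule — branch into r  //  s.
                  branch 1.2.1.2.1 (add r):
                    ○ open, literals {q=T, r=T, s=F}.
                  branch 1.2.1.2.2 (add s):
                    × closes — contains both s and !s.
          branch 1.2.2 (add !(s == !(r || s)), !r):
            !(s == !(r || s)): β-rule — branch into s, !!(r || s)  //  !s, !(r || s).
              branch 1.2.2.1 (add s, !!(r || s)):
                × closes — contains both s and !s.
              branch 1.2.2.2 (add !s, !(r || s)):
                !(r || s): α-rule — add !r, !s.
                ○ open, literals {q=T, r=F, s=F}.
  branch 2 (add !(!p -> (r == p))):
    !(!p -> (r == p)): α-rule — add !p, !(r == p).
    !(s == ((s == !(r || s)) == r)): β-rule — branch into s, !((s == !(r || s)) == r)  //  !s, ((s == !(r || s)) == r).
      branch 2.1 (add s, !((s == !(r || s)) == r)):
        × closes — contains both s and !s.
      branch 2.2 (add !s, ((s == !(r || s)) == r)):
        !(r == p): β-rule — branch into r, !p  //  !r, p.
          branch 2.2.1 (add r, !p):
            ((s == !(r || s)) == r): β-rule — branch into (s == !(r || s)), r  //  !(s == !(r || s)), !r.
              branch 2.2.1.1 (add (s == !(r || s)), r):
                (s == !(r || s)): β-rule — branch into s, !(r || s)  //  !s, !!(r || s).
                  branch 2.2.1.1.1 (add s, !(r || s)):
                    × closes — contains both s and !s.
                  branch 2.2.1.1.2 (add !s, !!(r || s)):
                    !!(r || s): β-rule — branch into r  //  s.
                      branch 2.2.1.1.2.1 (add r):
                        ○ open, literals {p=F, q=T, r=T, s=F}.
                      branch 2.2.1.1.2.2 (add s):
                        × closes — contains both s and !s.
              branch 2.2.1.2 (add !(s == !(r || s)), !r):
                × closes — contains both r and !r.
          branch 2.2.2 (add !r, p):
            × closes — contains both p and !p.
9 branches closed, 3 open.
An open branch gives a countermodel: q=T, r=T, s=F (unmentioned atoms arbitrary); under it the original formula is false.

Not valid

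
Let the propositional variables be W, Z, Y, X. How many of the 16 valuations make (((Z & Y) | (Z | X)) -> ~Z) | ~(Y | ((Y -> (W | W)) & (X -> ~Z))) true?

10

Initial set: {((((Z & Y) | (Z | X)) -> ~Z) | ~(Y | ((Y -> (W | W)) & (X -> ~Z))))}.
((((Z & Y) | (Z | X)) -> ~Z) | ~(Y | ((Y -> (W | W)) & (X -> ~Z)))): β-rule — branch into (((Z & Y) | (Z | X)) -> ~Z)  //  ~(Y | ((Y -> (W | W)) & (X -> ~Z))).
  branch 1 (add (((Z & Y) | (Z | X)) -> ~Z)):
    (((Z & Y) | (Z | X)) -> ~Z): β-rule — branch into ~((Z & Y) | (Z | X))  //  ~Z.
      branch 1.1 (add ~((Z & Y) | (Z | X))):
        ~((Z & Y) | (Z | X)): α-rule — add ~(Z & Y), ~(Z | X).
        ~(Z | X): α-rule — add ~Z, ~X.
        ~(Z & Y): β-rule — branch into ~Z  //  ~Y.
          branch 1.1.1 (add ~Z):
            ○ open, literals {X=0, Z=0}.
          branch 1.1.2 (add ~Y):
            ○ open, literals {X=0, Y=0, Z=0}.
      branch 1.2 (add ~Z):
        ○ open, literals {Z=0}.
  branch 2 (add ~(Y | ((Y -> (W | W)) & (X -> ~Z)))):
    ~(Y | ((Y -> (W | W)) & (X -> ~Z))): α-rule — add ~Y, ~((Y -> (W | W)) & (X -> ~Z)).
    ~((Y -> (W | W)) & (X -> ~Z)): β-rule — branch into ~(Y -> (W | W))  //  ~(X -> ~Z).
      branch 2.1 (add ~(Y -> (W | W))):
        ~(Y -> (W | W)): α-rule — add Y, ~(W | W).
        × closes — contains both Y and ~Y.
      branch 2.2 (add ~(X -> ~Z)):
        ~(X -> ~Z): α-rule — add X, ~~Z.
        ○ open, literals {X=1, Y=0, Z=1}.
1 branch closed, 4 open.
Each open branch fixes some atoms; the unmentioned ones are free. Counting distinct full assignments: branch {X=0, Z=0} (W, Y) contributes 4 new; branch {X=0, Y=0, Z=0} (W) contributes 0 new; branch {Z=0} (W, Y, X) contributes 4 new; branch {X=1, Y=0, Z=1} (W) contributes 2 new. Total: 10.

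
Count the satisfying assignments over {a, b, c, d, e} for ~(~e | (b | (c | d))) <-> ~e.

14

Initial set: {T (~(~e | (b | (c | d))) <-> ~e)}.
T (~(~e | (b | (c | d))) <-> ~e): β-rule — branch into T ~(~e | (b | (c | d))), T ~e  //  F ~(~e | (b | (c | d))), F ~e.
  branch 1 (add T ~(~e | (b | (c | d))), T ~e):
    T ~(~e | (b | (c | d))): α-rule — add F ~e, F (b | (c | d)).
    × closes — contains both e and ~e.
  branch 2 (add F ~(~e | (b | (c | d))), F ~e):
    F ~(~e | (b | (c | d))): β-rule — branch into T ~e  //  T (b | (c | d)).
      branch 2.1 (add T ~e):
        × closes — contains both e and ~e.
      branch 2.2 (add T (b | (c | d))):
        T (b | (c | d)): β-rule — branch into T b  //  T (c | d).
          branch 2.2.1 (add T b):
            ○ open, literals {b=1, e=1}.
          branch 2.2.2 (add T (c | d)):
            T (c | d): β-rule — branch into T c  //  T d.
              branch 2.2.2.1 (add T c):
                ○ open, literals {c=1, e=1}.
              branch 2.2.2.2 (add T d):
                ○ open, literals {d=1, e=1}.
2 branches closed, 3 open.
Each open branch fixes some atoms; the unmentioned ones are free. Counting distinct full assignments: branch {b=1, e=1} (a, c, d) contributes 8 new; branch {c=1, e=1} (a, b, d) contributes 4 new; branch {d=1, e=1} (a, b, c) contributes 2 new. Total: 14.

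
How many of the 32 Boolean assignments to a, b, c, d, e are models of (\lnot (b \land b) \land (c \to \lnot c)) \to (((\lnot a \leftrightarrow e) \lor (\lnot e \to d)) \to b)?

25

Initial set: {((\lnot (b \land b) \land (c \to \lnot c)) \to (((\lnot a \leftrightarrow e) \lor (\lnot e \to d)) \to b))}.
((\lnot (b \land b) \land (c \to \lnot c)) \to (((\lnot a \leftrightarrow e) \lor (\lnot e \to d)) \to b)): β-rule — branch into \lnot (\lnot (b \land b) \land (c \to \lnot c))  //  (((\lnot a \leftrightarrow e) \lor (\lnot e \to d)) \to b).
  branch 1 (add \lnot (\lnot (b \land b) \land (c \to \lnot c))):
    \lnot (\lnot (b \land b) \land (c \to \lnot c)): β-rule — branch into \lnot \lnot (b \land b)  //  \lnot (c \to \lnot c).
      branch 1.1 (add \lnot \lnot (b \land b)):
        \lnot \lnot (b \land b): α-rule — add b, b.
        ○ open, literals {b=T}.
      branch 1.2 (add \lnot (c \to \lnot c)):
        \lnot (c \to \lnot c): α-rule — add c, \lnot \lnot c.
        ○ open, literals {c=T}.
  branch 2 (add (((\lnot a \leftrightarrow e) \lor (\lnot e \to d)) \to b)):
    (((\lnot a \leftrightarrow e) \lor (\lnot e \to d)) \to b): β-rule — branch into \lnot ((\lnot a \leftrightarrow e) \lor (\lnot e \to d))  //  b.
      branch 2.1 (add \lnot ((\lnot a \leftrightarrow e) \lor (\lnot e \to d))):
        \lnot ((\lnot a \leftrightarrow e) \lor (\lnot e \to d)): α-rule — add \lnot (\lnot a \leftrightarrow e), \lnot (\lnot e \to d).
        \lnot (\lnot e \to d): α-rule — add \lnot e, \lnot d.
        \lnot (\lnot a \leftrightarrow e): β-rule — branch into \lnot a, \lnot e  //  \lnot \lnot a, e.
          branch 2.1.1 (add \lnot a, \lnot e):
            ○ open, literals {a=F, d=F, e=F}.
          branch 2.1.2 (add \lnot \lnot a, e):
            × closes — contains both e and \lnot e.
      branch 2.2 (add b):
        ○ open, literals {b=T}.
1 branch closed, 4 open.
Each open branch fixes some atoms; the unmentioned ones are free. Counting distinct full assignments: branch {b=T} (a, c, d, e) contributes 16 new; branch {c=T} (a, b, d, e) contributes 8 new; branch {a=F, d=F, e=F} (b, c) contributes 1 new; branch {b=T} (a, c, d, e) contributes 0 new. Total: 25.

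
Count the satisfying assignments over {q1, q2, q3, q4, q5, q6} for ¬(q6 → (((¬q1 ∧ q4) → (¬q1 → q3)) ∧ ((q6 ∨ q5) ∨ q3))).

4

Initial set: {¬(q6 → (((¬q1 ∧ q4) → (¬q1 → q3)) ∧ ((q6 ∨ q5) ∨ q3)))}.
¬(q6 → (((¬q1 ∧ q4) → (¬q1 → q3)) ∧ ((q6 ∨ q5) ∨ q3))): α-rule — add q6, ¬(((¬q1 ∧ q4) → (¬q1 → q3)) ∧ ((q6 ∨ q5) ∨ q3)).
¬(((¬q1 ∧ q4) → (¬q1 → q3)) ∧ ((q6 ∨ q5) ∨ q3)): β-rule — branch into ¬((¬q1 ∧ q4) → (¬q1 → q3))  //  ¬((q6 ∨ q5) ∨ q3).
  branch 1 (add ¬((¬q1 ∧ q4) → (¬q1 → q3))):
    ¬((¬q1 ∧ q4) → (¬q1 → q3)): α-rule — add (¬q1 ∧ q4), ¬(¬q1 → q3).
    (¬q1 ∧ q4): α-rule — add ¬q1, q4.
    ¬(¬q1 → q3): α-rule — add ¬q1, ¬q3.
    ○ open, literals {q1=false, q3=false, q4=true, q6=true}.
  branch 2 (add ¬((q6 ∨ q5) ∨ q3)):
    ¬((q6 ∨ q5) ∨ q3): α-rule — add ¬(q6 ∨ q5), ¬q3.
    ¬(q6 ∨ q5): α-rule — add ¬q6, ¬q5.
    × closes — contains both q6 and ¬q6.
1 branch closed, 1 open.
Each open branch fixes some atoms; the unmentioned ones are free. Counting distinct full assignments: branch {q1=false, q3=false, q4=true, q6=true} (q2, q5) contributes 4 new. Total: 4.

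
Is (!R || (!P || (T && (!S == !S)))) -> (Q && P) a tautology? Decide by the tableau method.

Not valid

Assume the negation and expand:
Initial set: {!((!R || (!P || (T && (!S == !S)))) -> (Q && P))}.
!((!R || (!P || (T && (!S == !S)))) -> (Q && P)): α-rule — add (!R || (!P || (T && (!S == !S)))), !(Q && P).
(!R || (!P || (T && (!S == !S)))): β-rule — branch into !R  //  (!P || (T && (!S == !S))).
  branch 1 (add !R):
    !(Q && P): β-rule — branch into !Q  //  !P.
      branch 1.1 (add !Q):
        ○ open, literals {Q=0, R=0}.
      branch 1.2 (add !P):
        ○ open, literals {P=0, R=0}.
  branch 2 (add (!P || (T && (!S == !S)))):
    !(Q && P): β-rule — branch into !Q  //  !P.
      branch 2.1 (add !Q):
        (!P || (T && (!S == !S))): β-rule — branch into !P  //  (T && (!S == !S)).
          branch 2.1.1 (add !P):
            ○ open, literals {P=0, Q=0}.
          branch 2.1.2 (add (T && (!S == !S))):
            (T && (!S == !S)): α-rule — add T, (!S == !S).
            (!S == !S): β-rule — branch into !S, !S  //  !!S, !!S.
              branch 2.1.2.1 (add !S, !S):
                ○ open, literals {Q=0, S=0, T=1}.
              branch 2.1.2.2 (add !!S, !!S):
                ○ open, literals {Q=0, S=1, T=1}.
      branch 2.2 (add !P):
        (!P || (T && (!S == !S))): β-rule — branch into !P  //  (T && (!S == !S)).
          branch 2.2.1 (add !P):
            ○ open, literals {P=0}.
          branch 2.2.2 (add (T && (!S == !S))):
            (T && (!S == !S)): α-rule — add T, (!S == !S).
            (!S == !S): β-rule — branch into !S, !S  //  !!S, !!S.
              branch 2.2.2.1 (add !S, !S):
                ○ open, literals {P=0, S=0, T=1}.
              branch 2.2.2.2 (add !!S, !!S):
                ○ open, literals {P=0, S=1, T=1}.
0 branches closed, 8 open.
An open branch gives a countermodel: Q=0, R=0 (unmentioned atoms arbitrary); under it the original formula is false.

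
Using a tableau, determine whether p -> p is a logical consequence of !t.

Initial set: {!t; !(p -> p)}.
!(p -> p): α-rule — add p, !p.
× closes — contains both p and !p.
All 1 branch closes.
Every branch closed, so the premises entail the conclusion.

Yes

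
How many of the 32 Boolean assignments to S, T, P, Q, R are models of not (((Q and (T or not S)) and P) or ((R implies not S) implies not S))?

7

Initial set: {not (((Q and (T or not S)) and P) or ((R implies not S) implies not S))}.
not (((Q and (T or not S)) and P) or ((R implies not S) implies not S)): α-rule — add not ((Q and (T or not S)) and P), not ((R implies not S) implies not S).
not ((R implies not S) implies not S): α-rule — add (R implies not S), not not S.
not ((Q and (T or not S)) and P): β-rule — branch into not (Q and (T or not S))  //  not P.
  branch 1 (add not (Q and (T or not S))):
    (R implies not S): β-rule — branch into not R  //  not S.
      branch 1.1 (add not R):
        not (Q and (T or not S)): β-rule — branch into not Q  //  not (T or not S).
          branch 1.1.1 (add not Q):
            ○ open, literals {Q=F, R=F, S=T}.
          branch 1.1.2 (add not (T or not S)):
            not (T or not S): α-rule — add not T, not not S.
            ○ open, literals {R=F, S=T, T=F}.
      branch 1.2 (add not S):
        × closes — contains both S and not S.
  branch 2 (add not P):
    (R implies not S): β-rule — branch into not R  //  not S.
      branch 2.1 (add not R):
        ○ open, literals {P=F, R=F, S=T}.
      branch 2.2 (add not S):
        × closes — contains both S and not S.
2 branches closed, 3 open.
Each open branch fixes some atoms; the unmentioned ones are free. Counting distinct full assignments: branch {Q=F, R=F, S=T} (T, P) contributes 4 new; branch {R=F, S=T, T=F} (P, Q) contributes 2 new; branch {P=F, R=F, S=T} (T, Q) contributes 1 new. Total: 7.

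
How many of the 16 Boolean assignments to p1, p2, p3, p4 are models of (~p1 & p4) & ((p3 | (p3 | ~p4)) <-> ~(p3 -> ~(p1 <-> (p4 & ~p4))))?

4

Initial set: {((~p1 & p4) & ((p3 | (p3 | ~p4)) <-> ~(p3 -> ~(p1 <-> (p4 & ~p4)))))}.
((~p1 & p4) & ((p3 | (p3 | ~p4)) <-> ~(p3 -> ~(p1 <-> (p4 & ~p4))))): α-rule — add (~p1 & p4), ((p3 | (p3 | ~p4)) <-> ~(p3 -> ~(p1 <-> (p4 & ~p4)))).
(~p1 & p4): α-rule — add ~p1, p4.
((p3 | (p3 | ~p4)) <-> ~(p3 -> ~(p1 <-> (p4 & ~p4)))): β-rule — branch into (p3 | (p3 | ~p4)), ~(p3 -> ~(p1 <-> (p4 & ~p4)))  //  ~(p3 | (p3 | ~p4)), ~~(p3 -> ~(p1 <-> (p4 & ~p4))).
  branch 1 (add (p3 | (p3 | ~p4)), ~(p3 -> ~(p1 <-> (p4 & ~p4)))):
    ~(p3 -> ~(p1 <-> (p4 & ~p4))): α-rule — add p3, ~~(p1 <-> (p4 & ~p4)).
    (p3 | (p3 | ~p4)): β-rule — branch into p3  //  (p3 | ~p4).
      branch 1.1 (add p3):
        ~~(p1 <-> (p4 & ~p4)): β-rule — branch into p1, (p4 & ~p4)  //  ~p1, ~(p4 & ~p4).
          branch 1.1.1 (add p1, (p4 & ~p4)):
            × closes — contains both p1 and ~p1.
          branch 1.1.2 (add ~p1, ~(p4 & ~p4)):
            ~(p4 & ~p4): β-rule — branch into ~p4  //  ~~p4.
              branch 1.1.2.1 (add ~p4):
                × closes — contains both p4 and ~p4.
              branch 1.1.2.2 (add ~~p4):
                ○ open, literals {p1=0, p3=1, p4=1}.
      branch 1.2 (add (p3 | ~p4)):
        ~~(p1 <-> (p4 & ~p4)): β-rule — branch into p1, (p4 & ~p4)  //  ~p1, ~(p4 & ~p4).
          branch 1.2.1 (add p1, (p4 & ~p4)):
            × closes — contains both p1 and ~p1.
          branch 1.2.2 (add ~p1, ~(p4 & ~p4)):
            (p3 | ~p4): β-rule — branch into p3  //  ~p4.
              branch 1.2.2.1 (add p3):
                ~(p4 & ~p4): β-rule — branch into ~p4  //  ~~p4.
                  branch 1.2.2.1.1 (add ~p4):
                    × closes — contains both p4 and ~p4.
                  branch 1.2.2.1.2 (add ~~p4):
                    ○ open, literals {p1=0, p3=1, p4=1}.
              branch 1.2.2.2 (add ~p4):
                × closes — contains both p4 and ~p4.
  branch 2 (add ~(p3 | (p3 | ~p4)), ~~(p3 -> ~(p1 <-> (p4 & ~p4)))):
    ~(p3 | (p3 | ~p4)): α-rule — add ~p3, ~(p3 | ~p4).
    ~(p3 | ~p4): α-rule — add ~p3, ~~p4.
    ~~(p3 -> ~(p1 <-> (p4 & ~p4))): β-rule — branch into ~p3  //  ~(p1 <-> (p4 & ~p4)).
      branch 2.1 (add ~p3):
        ○ open, literals {p1=0, p3=0, p4=1}.
      branch 2.2 (add ~(p1 <-> (p4 & ~p4))):
        ~(p1 <-> (p4 & ~p4)): β-rule — branch into p1, ~(p4 & ~p4)  //  ~p1, (p4 & ~p4).
          branch 2.2.1 (add p1, ~(p4 & ~p4)):
            × closes — contains both p1 and ~p1.
          branch 2.2.2 (add ~p1, (p4 & ~p4)):
            (p4 & ~p4): α-rule — add p4, ~p4.
            × closes — contains both p4 and ~p4.
7 branches closed, 3 open.
Each open branch fixes some atoms; the unmentioned ones are free. Counting distinct full assignments: branch {p1=0, p3=1, p4=1} (p2) contributes 2 new; branch {p1=0, p3=1, p4=1} (p2) contributes 0 new; branch {p1=0, p3=0, p4=1} (p2) contributes 2 new. Total: 4.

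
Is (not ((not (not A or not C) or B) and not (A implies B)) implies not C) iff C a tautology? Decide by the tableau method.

Not valid

Assume the negation and expand:
Initial set: {not ((not ((not (not A or not C) or B) and not (A implies B)) implies not C) iff C)}.
not ((not ((not (not A or not C) or B) and not (A implies B)) implies not C) iff C): β-rule — branch into (not ((not (not A or not C) or B) and not (A implies B)) implies not C), not C  //  not (not ((not (not A or not C) or B) and not (A implies B)) implies not C), C.
  branch 1 (add (not ((not (not A or not C) or B) and not (A implies B)) implies not C), not C):
    (not ((not (not A or not C) or B) and not (A implies B)) implies not C): β-rule — branch into not not ((not (not A or not C) or B) and not (A implies B))  //  not C.
      branch 1.1 (add not not ((not (not A or not C) or B) and not (A implies B))):
        not not ((not (not A or not C) or B) and not (A implies B)): α-rule — add (not (not A or not C) or B), not (A implies B).
        not (A implies B): α-rule — add A, not B.
        (not (not A or not C) or B): β-rule — branch into not (not A or not C)  //  B.
          branch 1.1.1 (add not (not A or not C)):
            not (not A or not C): α-rule — add not not A, not not C.
            × closes — contains both C and not C.
          branch 1.1.2 (add B):
            × closes — contains both B and not B.
      branch 1.2 (add not C):
        ○ open, literals {C=false}.
  branch 2 (add not (not ((not (not A or not C) or B) and not (A implies B)) implies not C), C):
    not (not ((not (not A or not C) or B) and not (A implies B)) implies not C): α-rule — add not ((not (not A or not C) or B) and not (A implies B)), not not C.
    not ((not (not A or not C) or B) and not (A implies B)): β-rule — branch into not (not (not A or not C) or B)  //  not not (A implies B).
      branch 2.1 (add not (not (not A or not C) or B)):
        not (not (not A or not C) or B): α-rule — add not not (not A or not C), not B.
        not not (not A or not C): β-rule — branch into not A  //  not C.
          branch 2.1.1 (add not A):
            ○ open, literals {A=false, B=false, C=true}.
          branch 2.1.2 (add not C):
            × closes — contains both C and not C.
      branch 2.2 (add not not (A implies B)):
        not not (A implies B): β-rule — branch into not A  //  B.
          branch 2.2.1 (add not A):
            ○ open, literals {A=false, C=true}.
          branch 2.2.2 (add B):
            ○ open, literals {B=true, C=true}.
3 branches closed, 4 open.
An open branch gives a countermodel: C=false (unmentioned atoms arbitrary); under it the original formula is false.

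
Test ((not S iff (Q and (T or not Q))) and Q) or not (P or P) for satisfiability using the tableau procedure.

Initial set: {(((not S iff (Q and (T or not Q))) and Q) or not (P or P))}.
(((not S iff (Q and (T or not Q))) and Q) or not (P or P)): β-rule — branch into ((not S iff (Q and (T or not Q))) and Q)  //  not (P or P).
  branch 1 (add ((not S iff (Q and (T or not Q))) and Q)):
    ((not S iff (Q and (T or not Q))) and Q): α-rule — add (not S iff (Q and (T or not Q))), Q.
    (not S iff (Q and (T or not Q))): β-rule — branch into not S, (Q and (T or not Q))  //  not not S, not (Q and (T or not Q)).
      branch 1.1 (add not S, (Q and (T or not Q))):
        (Q and (T or not Q)): α-rule — add Q, (T or not Q).
        (T or not Q): β-rule — branch into T  //  not Q.
          branch 1.1.1 (add T):
            ○ open, literals {Q=true, S=false, T=true}.
          branch 1.1.2 (add not Q):
            × closes — contains both Q and not Q.
      branch 1.2 (add not not S, not (Q and (T or not Q))):
        not (Q and (T or not Q)): β-rule — branch into not Q  //  not (T or not Q).
          branch 1.2.1 (add not Q):
            × closes — contains both Q and not Q.
          branch 1.2.2 (add not (T or not Q)):
            not (T or not Q): α-rule — add not T, not not Q.
            ○ open, literals {Q=true, S=true, T=false}.
  branch 2 (add not (P or P)):
    not (P or P): α-rule — add not P, not P.
    ○ open, literals {P=false}.
2 branches closed, 3 open.
An open branch gives a satisfying assignment: Q=true, S=false, T=true.

Satisfiable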